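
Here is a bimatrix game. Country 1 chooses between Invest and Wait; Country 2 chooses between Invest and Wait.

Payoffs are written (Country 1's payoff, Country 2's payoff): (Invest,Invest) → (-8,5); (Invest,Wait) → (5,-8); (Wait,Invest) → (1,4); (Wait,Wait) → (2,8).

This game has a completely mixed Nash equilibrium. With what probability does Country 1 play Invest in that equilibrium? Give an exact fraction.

4/17

Let x be the probability that Country 1 plays Invest. In a completely mixed equilibrium, Country 2 must be indifferent between Invest and Wait.
Country 2's expected payoff from Invest is 5x + 4(1−x); from Wait it is −8x + 8(1−x).
Setting these equal: x + 4 = −16x + 8, so x = 4/17.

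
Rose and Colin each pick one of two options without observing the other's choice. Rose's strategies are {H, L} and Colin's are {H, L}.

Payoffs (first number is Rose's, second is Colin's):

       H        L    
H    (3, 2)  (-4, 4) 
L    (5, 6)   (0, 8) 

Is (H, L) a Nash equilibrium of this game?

At (H, L), Rose earns -4; switching to L would give 0, so Rose would deviate.
Colin earns 4; switching to H would give 2, so Colin has no profitable deviation.
Since at least one player can profitably deviate, this is not a Nash equilibrium.

No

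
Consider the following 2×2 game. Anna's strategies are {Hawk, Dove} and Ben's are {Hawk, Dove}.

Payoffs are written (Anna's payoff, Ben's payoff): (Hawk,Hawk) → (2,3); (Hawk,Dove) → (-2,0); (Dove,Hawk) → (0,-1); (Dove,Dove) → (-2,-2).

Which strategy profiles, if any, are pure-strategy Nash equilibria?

(Hawk, Hawk): Anna gets 2 ≥ 0 from Dove, and Ben gets 3 ≥ 0 from Dove — Nash equilibrium.
(Hawk, Dove): Ben prefers Hawk (3 > 0) — not an equilibrium.
(Dove, Hawk): Anna prefers Hawk (2 > 0) — not an equilibrium.
(Dove, Dove): Ben prefers Hawk (-1 > -2) — not an equilibrium.

(Hawk, Hawk)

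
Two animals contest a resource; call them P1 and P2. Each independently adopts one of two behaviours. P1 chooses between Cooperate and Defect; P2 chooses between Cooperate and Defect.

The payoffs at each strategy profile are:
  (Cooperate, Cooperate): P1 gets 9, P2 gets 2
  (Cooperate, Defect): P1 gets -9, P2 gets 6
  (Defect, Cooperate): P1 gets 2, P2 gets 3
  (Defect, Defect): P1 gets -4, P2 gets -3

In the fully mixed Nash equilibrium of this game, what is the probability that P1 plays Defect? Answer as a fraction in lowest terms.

Let p be the probability that P1 plays Cooperate. In a completely mixed equilibrium, P2 must be indifferent between Cooperate and Defect.
P2's expected payoff from Cooperate is 2p + 3(1−p); from Defect it is 6p − 3(1−p).
Setting these equal: −p + 3 = 9p − 3, so p = 3/5.
Therefore P1 plays Defect with probability 1 − 3/5 = 2/5.

2/5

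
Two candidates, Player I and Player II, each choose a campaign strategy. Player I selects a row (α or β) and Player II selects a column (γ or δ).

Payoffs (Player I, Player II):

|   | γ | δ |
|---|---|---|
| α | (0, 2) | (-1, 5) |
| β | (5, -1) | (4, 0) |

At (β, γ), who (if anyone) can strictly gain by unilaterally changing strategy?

Player II

Player I at (β, γ) earns 5; deviating to α yields 0 — not better.
Player II earns -1; deviating to δ yields 0 — a strict improvement.
Only Player II has a strictly profitable deviation.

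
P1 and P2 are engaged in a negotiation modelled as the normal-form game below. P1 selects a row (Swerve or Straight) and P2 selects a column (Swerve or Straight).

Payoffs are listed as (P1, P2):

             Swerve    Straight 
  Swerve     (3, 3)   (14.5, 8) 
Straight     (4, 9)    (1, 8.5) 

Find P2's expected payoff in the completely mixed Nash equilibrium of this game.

93/11

First find x, the probability P1 plays Swerve, from P2's indifference between Swerve and Straight: 3x + 9(1−x) = 8x + 8.5(1−x), giving x = 1/11.
Since P2 is indifferent in equilibrium, P2's expected payoff equals the payoff from either column against (1/11, 10/11). Using Swerve: 3(1/11) + 9(10/11) = 93/11.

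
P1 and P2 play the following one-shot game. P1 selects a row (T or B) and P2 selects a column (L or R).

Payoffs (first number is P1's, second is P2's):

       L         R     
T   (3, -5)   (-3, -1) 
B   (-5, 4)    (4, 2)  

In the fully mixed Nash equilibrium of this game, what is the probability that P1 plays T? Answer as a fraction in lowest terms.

Let p be the probability that P1 plays T. In a completely mixed equilibrium, P2 must be indifferent between L and R.
P2's expected payoff from L is −5p + 4(1−p); from R it is −p + 2(1−p).
Setting these equal: −9p + 4 = −3p + 2, so p = 1/3.

1/3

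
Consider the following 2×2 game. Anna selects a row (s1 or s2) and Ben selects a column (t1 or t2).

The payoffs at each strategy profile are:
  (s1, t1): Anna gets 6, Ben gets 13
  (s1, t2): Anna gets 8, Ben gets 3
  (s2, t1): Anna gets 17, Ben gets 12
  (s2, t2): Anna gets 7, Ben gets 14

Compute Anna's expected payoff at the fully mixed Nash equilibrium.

First find y, the probability Ben plays t1, from Anna's indifference between s1 and s2: 6y + 8(1−y) = 17y + 7(1−y), giving y = 1/12.
Since Anna is indifferent in equilibrium, Anna's expected payoff equals the payoff from either row against (1/12, 11/12). Using s1: 6(1/12) + 8(11/12) = 47/6.

47/6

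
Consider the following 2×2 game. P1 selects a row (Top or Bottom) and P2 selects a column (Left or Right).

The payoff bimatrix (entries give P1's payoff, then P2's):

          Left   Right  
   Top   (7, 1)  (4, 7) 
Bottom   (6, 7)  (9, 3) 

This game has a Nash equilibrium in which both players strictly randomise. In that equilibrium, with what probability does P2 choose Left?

5/6

Let q be the probability that P2 plays Left. In a completely mixed equilibrium, P1 must be indifferent between Top and Bottom.
P1's expected payoff from Top is 7q + 4(1−q); from Bottom it is 6q + 9(1−q).
Setting these equal: 3q + 4 = −3q + 9, so q = 5/6.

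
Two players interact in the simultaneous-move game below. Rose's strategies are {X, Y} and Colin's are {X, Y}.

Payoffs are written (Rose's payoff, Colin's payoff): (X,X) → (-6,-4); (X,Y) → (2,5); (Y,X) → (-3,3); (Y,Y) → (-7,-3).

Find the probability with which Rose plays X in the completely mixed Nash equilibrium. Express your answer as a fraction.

Let x be the probability that Rose plays X. In a completely mixed equilibrium, Colin must be indifferent between X and Y.
Colin's expected payoff from X is −4x + 3(1−x); from Y it is 5x − 3(1−x).
Setting these equal: −7x + 3 = 8x − 3, so x = 2/5.

2/5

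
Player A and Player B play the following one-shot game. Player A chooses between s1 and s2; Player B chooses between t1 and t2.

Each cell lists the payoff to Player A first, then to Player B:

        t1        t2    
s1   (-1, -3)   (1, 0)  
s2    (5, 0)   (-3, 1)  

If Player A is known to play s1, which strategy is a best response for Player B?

Against s1, Player B earns -3 from t1 and 0 from t2.
So t2 is the best response.

t2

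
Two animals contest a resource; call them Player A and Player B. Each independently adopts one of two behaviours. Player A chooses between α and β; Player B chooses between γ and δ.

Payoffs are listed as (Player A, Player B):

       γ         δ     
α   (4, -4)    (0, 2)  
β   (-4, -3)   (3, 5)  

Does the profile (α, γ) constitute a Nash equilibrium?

No

At (α, γ), Player A earns 4; switching to β would give -4, so Player A has no profitable deviation.
Player B earns -4; switching to δ would give 2, so Player B would deviate.
Since at least one player can profitably deviate, this is not a Nash equilibrium.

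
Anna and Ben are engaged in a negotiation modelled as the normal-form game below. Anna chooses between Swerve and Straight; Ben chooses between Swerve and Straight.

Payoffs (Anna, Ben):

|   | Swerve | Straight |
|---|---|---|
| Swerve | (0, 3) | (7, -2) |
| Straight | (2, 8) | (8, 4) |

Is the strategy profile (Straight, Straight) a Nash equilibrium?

No

At (Straight, Straight), Anna earns 8; switching to Swerve would give 7, so Anna has no profitable deviation.
Ben earns 4; switching to Swerve would give 8, so Ben would deviate.
Since at least one player can profitably deviate, this is not a Nash equilibrium.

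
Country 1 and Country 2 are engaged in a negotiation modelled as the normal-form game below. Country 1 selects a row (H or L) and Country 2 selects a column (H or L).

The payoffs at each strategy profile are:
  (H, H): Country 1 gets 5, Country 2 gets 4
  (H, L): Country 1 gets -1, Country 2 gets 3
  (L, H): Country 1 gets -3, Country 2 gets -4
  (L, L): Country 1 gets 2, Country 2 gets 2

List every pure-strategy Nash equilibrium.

(H, H): Country 1 gets 5 ≥ -3 from L, and Country 2 gets 4 ≥ 3 from L — Nash equilibrium.
(H, L): Country 1 prefers L (2 > -1); Country 2 prefers H (4 > 3) — not an equilibrium.
(L, H): Country 1 prefers H (5 > -3); Country 2 prefers L (2 > -4) — not an equilibrium.
(L, L): Country 1 gets 2 ≥ -1 from H, and Country 2 gets 2 ≥ -4 from H — Nash equilibrium.

(H, H) and (L, L)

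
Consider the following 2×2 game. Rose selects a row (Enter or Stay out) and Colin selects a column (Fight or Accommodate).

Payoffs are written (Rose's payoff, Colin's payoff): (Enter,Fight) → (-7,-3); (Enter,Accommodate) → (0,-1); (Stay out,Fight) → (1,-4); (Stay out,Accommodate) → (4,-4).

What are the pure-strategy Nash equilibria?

(Stay out, Fight) and (Stay out, Accommodate)

(Enter, Fight): Rose prefers Stay out (1 > -7); Colin prefers Accommodate (-1 > -3) — not an equilibrium.
(Enter, Accommodate): Rose prefers Stay out (4 > 0) — not an equilibrium.
(Stay out, Fight): Rose gets 1 ≥ -7 from Enter, and Colin gets -4 ≥ -4 from Accommodate — Nash equilibrium.
(Stay out, Accommodate): Rose gets 4 ≥ 0 from Enter, and Colin gets -4 ≥ -4 from Fight — Nash equilibrium.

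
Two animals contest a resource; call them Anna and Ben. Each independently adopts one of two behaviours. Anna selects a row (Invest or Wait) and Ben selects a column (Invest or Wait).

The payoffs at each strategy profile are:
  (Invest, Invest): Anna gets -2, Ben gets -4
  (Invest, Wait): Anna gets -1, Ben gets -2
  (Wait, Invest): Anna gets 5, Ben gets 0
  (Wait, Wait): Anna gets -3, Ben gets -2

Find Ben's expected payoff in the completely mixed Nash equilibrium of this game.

-2

First find x, the probability Anna plays Invest, from Ben's indifference between Invest and Wait: −4x = −2x − 2(1−x), giving x = 1/2.
Since Ben is indifferent in equilibrium, Ben's expected payoff equals the payoff from either column against (1/2, 1/2). Using Invest: −4(1/2) = -2.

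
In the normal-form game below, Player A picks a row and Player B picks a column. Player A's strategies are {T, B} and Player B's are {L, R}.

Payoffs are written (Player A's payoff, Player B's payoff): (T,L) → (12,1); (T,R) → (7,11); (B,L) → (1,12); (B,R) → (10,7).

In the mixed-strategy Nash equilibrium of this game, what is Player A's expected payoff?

113/14

First find y, the probability Player B plays L, from Player A's indifference between T and B: 12y + 7(1−y) = y + 10(1−y), giving y = 3/14.
Since Player A is indifferent in equilibrium, Player A's expected payoff equals the payoff from either row against (3/14, 11/14). Using T: 12(3/14) + 7(11/14) = 113/14.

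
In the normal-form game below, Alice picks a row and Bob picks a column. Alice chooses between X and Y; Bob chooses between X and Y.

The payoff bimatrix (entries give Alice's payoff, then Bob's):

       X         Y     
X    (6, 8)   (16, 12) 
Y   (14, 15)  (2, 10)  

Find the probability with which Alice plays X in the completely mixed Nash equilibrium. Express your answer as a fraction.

Let r be the probability that Alice plays X. In a completely mixed equilibrium, Bob must be indifferent between X and Y.
Bob's expected payoff from X is 8r + 15(1−r); from Y it is 12r + 10(1−r).
Setting these equal: −7r + 15 = 2r + 10, so r = 5/9.

5/9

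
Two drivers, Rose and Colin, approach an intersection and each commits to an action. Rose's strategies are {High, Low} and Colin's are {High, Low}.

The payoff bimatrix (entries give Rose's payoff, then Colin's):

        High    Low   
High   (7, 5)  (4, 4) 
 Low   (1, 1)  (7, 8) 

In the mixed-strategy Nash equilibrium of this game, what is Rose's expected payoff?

5

First find y, the probability Colin plays High, from Rose's indifference between High and Low: 7y + 4(1−y) = y + 7(1−y), giving y = 1/3.
Since Rose is indifferent in equilibrium, Rose's expected payoff equals the payoff from either row against (1/3, 2/3). Using High: 7(1/3) + 4(2/3) = 5.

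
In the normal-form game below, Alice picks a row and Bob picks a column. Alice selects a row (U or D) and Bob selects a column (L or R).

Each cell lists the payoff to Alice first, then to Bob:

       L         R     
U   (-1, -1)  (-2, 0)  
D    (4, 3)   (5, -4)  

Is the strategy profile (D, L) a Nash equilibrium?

Yes

At (D, L), Alice earns 4; switching to U would give -1, so Alice has no profitable deviation.
Bob earns 3; switching to R would give -4, so Bob has no profitable deviation.
Neither player can gain by a unilateral deviation, so this profile is a Nash equilibrium.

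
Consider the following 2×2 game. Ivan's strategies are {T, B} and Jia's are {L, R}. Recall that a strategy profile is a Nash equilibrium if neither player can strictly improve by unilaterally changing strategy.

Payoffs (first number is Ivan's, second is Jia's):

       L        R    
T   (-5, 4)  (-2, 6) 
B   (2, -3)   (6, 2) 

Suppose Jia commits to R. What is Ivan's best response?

B

Against R, Ivan earns -2 from T and 6 from B.
So B is the best response.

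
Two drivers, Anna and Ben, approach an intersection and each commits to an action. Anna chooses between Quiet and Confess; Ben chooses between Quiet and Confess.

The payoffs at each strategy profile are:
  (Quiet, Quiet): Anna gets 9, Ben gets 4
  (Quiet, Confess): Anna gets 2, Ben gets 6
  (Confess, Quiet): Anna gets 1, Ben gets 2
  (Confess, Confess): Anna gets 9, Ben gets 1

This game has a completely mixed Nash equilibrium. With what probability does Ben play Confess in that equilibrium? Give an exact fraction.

8/15

Let q be the probability that Ben plays Quiet. In a completely mixed equilibrium, Anna must be indifferent between Quiet and Confess.
Anna's expected payoff from Quiet is 9q + 2(1−q); from Confess it is q + 9(1−q).
Setting these equal: 7q + 2 = −8q + 9, so q = 7/15.
Therefore Ben plays Confess with probability 1 − 7/15 = 8/15.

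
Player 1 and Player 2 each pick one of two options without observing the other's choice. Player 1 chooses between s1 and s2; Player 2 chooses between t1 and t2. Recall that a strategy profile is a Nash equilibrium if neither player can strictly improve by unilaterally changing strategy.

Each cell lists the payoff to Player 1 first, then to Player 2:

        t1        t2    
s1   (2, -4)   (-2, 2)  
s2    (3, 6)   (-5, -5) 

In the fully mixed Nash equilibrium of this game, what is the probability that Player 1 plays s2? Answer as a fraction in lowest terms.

6/17

Let x be the probability that Player 1 plays s1. In a completely mixed equilibrium, Player 2 must be indifferent between t1 and t2.
Player 2's expected payoff from t1 is −4x + 6(1−x); from t2 it is 2x − 5(1−x).
Setting these equal: −10x + 6 = 7x − 5, so x = 11/17.
Therefore Player 1 plays s2 with probability 1 − 11/17 = 6/17.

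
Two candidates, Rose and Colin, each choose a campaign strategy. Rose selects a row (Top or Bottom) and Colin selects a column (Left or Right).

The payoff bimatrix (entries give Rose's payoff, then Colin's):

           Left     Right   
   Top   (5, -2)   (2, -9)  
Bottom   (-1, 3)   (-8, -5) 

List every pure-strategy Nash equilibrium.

(Top, Left)

(Top, Left): Rose gets 5 ≥ -1 from Bottom, and Colin gets -2 ≥ -9 from Right — Nash equilibrium.
(Top, Right): Colin prefers Left (-2 > -9) — not an equilibrium.
(Bottom, Left): Rose prefers Top (5 > -1) — not an equilibrium.
(Bottom, Right): Rose prefers Top (2 > -8); Colin prefers Left (3 > -5) — not an equilibrium.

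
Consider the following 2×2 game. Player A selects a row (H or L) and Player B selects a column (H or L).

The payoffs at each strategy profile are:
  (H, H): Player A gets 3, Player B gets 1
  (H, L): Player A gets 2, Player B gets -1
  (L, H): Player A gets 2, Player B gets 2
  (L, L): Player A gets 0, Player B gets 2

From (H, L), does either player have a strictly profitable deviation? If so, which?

Player B

Player A at (H, L) earns 2; deviating to L yields 0 — not better.
Player B earns -1; deviating to H yields 1 — a strict improvement.
Only Player B has a strictly profitable deviation.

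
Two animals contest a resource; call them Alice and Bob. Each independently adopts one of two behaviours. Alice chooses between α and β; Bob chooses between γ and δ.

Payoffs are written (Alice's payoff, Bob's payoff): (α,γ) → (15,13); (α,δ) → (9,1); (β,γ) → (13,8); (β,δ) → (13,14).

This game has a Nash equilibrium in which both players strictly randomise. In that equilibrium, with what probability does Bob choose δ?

Let c be the probability that Bob plays γ. In a completely mixed equilibrium, Alice must be indifferent between α and β.
Alice's expected payoff from α is 15c + 9(1−c); from β it is 13c + 13(1−c).
Setting these equal: 6c + 9 = 13, so c = 2/3.
Therefore Bob plays δ with probability 1 − 2/3 = 1/3.

1/3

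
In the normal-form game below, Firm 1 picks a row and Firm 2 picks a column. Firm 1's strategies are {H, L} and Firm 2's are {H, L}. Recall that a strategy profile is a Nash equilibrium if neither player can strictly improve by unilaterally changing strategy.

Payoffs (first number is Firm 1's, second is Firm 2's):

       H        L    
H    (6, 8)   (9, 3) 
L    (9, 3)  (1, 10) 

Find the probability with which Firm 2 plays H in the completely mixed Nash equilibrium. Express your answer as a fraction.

8/11

Let c be the probability that Firm 2 plays H. In a completely mixed equilibrium, Firm 1 must be indifferent between H and L.
Firm 1's expected payoff from H is 6c + 9(1−c); from L it is 9c + (1−c).
Setting these equal: −3c + 9 = 8c + 1, so c = 8/11.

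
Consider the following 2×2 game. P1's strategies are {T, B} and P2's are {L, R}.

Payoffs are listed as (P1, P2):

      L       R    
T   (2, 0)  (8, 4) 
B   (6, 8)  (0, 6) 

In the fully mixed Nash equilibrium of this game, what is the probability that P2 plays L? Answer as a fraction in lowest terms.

2/3

Let c be the probability that P2 plays L. In a completely mixed equilibrium, P1 must be indifferent between T and B.
P1's expected payoff from T is 2c + 8(1−c); from B it is 6c.
Setting these equal: −6c + 8 = 6c, so c = 2/3.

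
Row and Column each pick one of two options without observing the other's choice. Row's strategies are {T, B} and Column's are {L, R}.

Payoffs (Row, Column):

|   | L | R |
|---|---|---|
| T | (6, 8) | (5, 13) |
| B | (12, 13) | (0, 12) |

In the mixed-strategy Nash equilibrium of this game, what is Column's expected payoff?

73/6

First find x, the probability Row plays T, from Column's indifference between L and R: 8x + 13(1−x) = 13x + 12(1−x), giving x = 1/6.
Since Column is indifferent in equilibrium, Column's expected payoff equals the payoff from either column against (1/6, 5/6). Using L: 8(1/6) + 13(5/6) = 73/6.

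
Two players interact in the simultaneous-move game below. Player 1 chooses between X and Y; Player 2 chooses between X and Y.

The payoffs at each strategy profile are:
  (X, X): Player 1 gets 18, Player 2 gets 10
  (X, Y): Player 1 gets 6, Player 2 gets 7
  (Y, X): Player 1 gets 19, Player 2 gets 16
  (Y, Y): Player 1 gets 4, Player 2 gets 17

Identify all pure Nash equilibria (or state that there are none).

(X, X): Player 1 prefers Y (19 > 18) — not an equilibrium.
(X, Y): Player 2 prefers X (10 > 7) — not an equilibrium.
(Y, X): Player 2 prefers Y (17 > 16) — not an equilibrium.
(Y, Y): Player 1 prefers X (6 > 4) — not an equilibrium.

none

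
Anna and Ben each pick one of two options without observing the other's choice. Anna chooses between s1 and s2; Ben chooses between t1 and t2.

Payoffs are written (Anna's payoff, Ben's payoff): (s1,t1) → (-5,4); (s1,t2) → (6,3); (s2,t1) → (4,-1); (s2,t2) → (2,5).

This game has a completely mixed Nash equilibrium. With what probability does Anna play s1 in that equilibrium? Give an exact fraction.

Let p be the probability that Anna plays s1. In a completely mixed equilibrium, Ben must be indifferent between t1 and t2.
Ben's expected payoff from t1 is 4p − (1−p); from t2 it is 3p + 5(1−p).
Setting these equal: 5p − 1 = −2p + 5, so p = 6/7.

6/7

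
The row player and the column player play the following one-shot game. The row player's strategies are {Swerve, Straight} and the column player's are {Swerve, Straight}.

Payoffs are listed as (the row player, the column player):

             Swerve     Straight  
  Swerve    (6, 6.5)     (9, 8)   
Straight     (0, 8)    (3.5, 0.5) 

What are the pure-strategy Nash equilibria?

(Swerve, Swerve): the column player prefers Straight (8 > 6.5) — not an equilibrium.
(Swerve, Straight): the row player gets 9 ≥ 3.5 from Straight, and the column player gets 8 ≥ 6.5 from Swerve — Nash equilibrium.
(Straight, Swerve): the row player prefers Swerve (6 > 0) — not an equilibrium.
(Straight, Straight): the row player prefers Swerve (9 > 3.5); the column player prefers Swerve (8 > 0.5) — not an equilibrium.

(Swerve, Straight)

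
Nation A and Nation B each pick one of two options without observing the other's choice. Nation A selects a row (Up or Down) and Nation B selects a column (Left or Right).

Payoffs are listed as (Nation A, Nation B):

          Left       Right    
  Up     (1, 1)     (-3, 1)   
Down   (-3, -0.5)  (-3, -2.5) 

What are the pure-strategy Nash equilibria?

(Up, Left): Nation A gets 1 ≥ -3 from Down, and Nation B gets 1 ≥ 1 from Right — Nash equilibrium.
(Up, Right): Nation A gets -3 ≥ -3 from Down, and Nation B gets 1 ≥ 1 from Left — Nash equilibrium.
(Down, Left): Nation A prefers Up (1 > -3) — not an equilibrium.
(Down, Right): Nation B prefers Left (-0.5 > -2.5) — not an equilibrium.

(Up, Left) and (Up, Right)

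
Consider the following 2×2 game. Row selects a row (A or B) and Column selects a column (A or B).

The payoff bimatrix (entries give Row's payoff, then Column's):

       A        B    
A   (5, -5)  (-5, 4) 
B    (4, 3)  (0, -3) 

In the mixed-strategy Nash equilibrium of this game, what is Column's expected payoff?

First find p, the probability Row plays A, from Column's indifference between A and B: −5p + 3(1−p) = 4p − 3(1−p), giving p = 2/5.
Since Column is indifferent in equilibrium, Column's expected payoff equals the payoff from either column against (2/5, 3/5). Using A: −5(2/5) + 3(3/5) = -1/5.

-1/5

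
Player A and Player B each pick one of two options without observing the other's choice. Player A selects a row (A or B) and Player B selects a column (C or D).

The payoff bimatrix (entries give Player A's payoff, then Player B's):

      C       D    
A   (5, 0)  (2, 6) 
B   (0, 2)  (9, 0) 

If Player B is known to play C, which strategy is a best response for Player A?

Against C, Player A earns 5 from A and 0 from B.
So A is the best response.

A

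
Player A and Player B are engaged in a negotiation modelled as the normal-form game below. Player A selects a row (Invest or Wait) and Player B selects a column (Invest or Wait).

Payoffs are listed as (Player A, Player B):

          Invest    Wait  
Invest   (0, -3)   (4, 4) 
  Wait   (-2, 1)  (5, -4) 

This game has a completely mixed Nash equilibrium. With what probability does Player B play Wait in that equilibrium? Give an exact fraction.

Let q be the probability that Player B plays Invest. In a completely mixed equilibrium, Player A must be indifferent between Invest and Wait.
Player A's expected payoff from Invest is 4(1−q); from Wait it is −2q + 5(1−q).
Setting these equal: −4q + 4 = −7q + 5, so q = 1/3.
Therefore Player B plays Wait with probability 1 − 1/3 = 2/3.

2/3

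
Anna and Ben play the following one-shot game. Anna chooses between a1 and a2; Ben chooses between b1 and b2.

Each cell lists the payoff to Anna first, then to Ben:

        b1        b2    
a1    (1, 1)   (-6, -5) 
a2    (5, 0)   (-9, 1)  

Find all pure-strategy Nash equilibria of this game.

none

(a1, b1): Anna prefers a2 (5 > 1) — not an equilibrium.
(a1, b2): Ben prefers b1 (1 > -5) — not an equilibrium.
(a2, b1): Ben prefers b2 (1 > 0) — not an equilibrium.
(a2, b2): Anna prefers a1 (-6 > -9) — not an equilibrium.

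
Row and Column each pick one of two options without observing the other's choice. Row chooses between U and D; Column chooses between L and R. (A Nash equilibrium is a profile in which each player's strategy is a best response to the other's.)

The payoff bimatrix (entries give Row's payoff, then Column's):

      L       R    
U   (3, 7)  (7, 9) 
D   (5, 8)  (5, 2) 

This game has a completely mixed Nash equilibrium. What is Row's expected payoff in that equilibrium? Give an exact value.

5

First find q, the probability Column plays L, from Row's indifference between U and D: 3q + 7(1−q) = 5q + 5(1−q), giving q = 1/2.
Since Row is indifferent in equilibrium, Row's expected payoff equals the payoff from either row against (1/2, 1/2). Using U: 3(1/2) + 7(1/2) = 5.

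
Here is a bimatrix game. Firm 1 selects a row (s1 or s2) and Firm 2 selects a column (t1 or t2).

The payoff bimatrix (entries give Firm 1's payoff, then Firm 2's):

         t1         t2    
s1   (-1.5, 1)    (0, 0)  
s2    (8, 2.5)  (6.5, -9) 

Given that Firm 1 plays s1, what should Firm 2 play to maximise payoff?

Against s1, Firm 2 earns 1 from t1 and 0 from t2.
So t1 is the best response.

t1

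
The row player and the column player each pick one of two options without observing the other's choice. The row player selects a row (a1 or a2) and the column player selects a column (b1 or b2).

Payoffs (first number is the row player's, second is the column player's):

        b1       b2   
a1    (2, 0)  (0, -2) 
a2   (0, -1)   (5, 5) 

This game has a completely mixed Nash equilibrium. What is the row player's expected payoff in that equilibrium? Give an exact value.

First find q, the probability the column player plays b1, from the row player's indifference between a1 and a2: 2q = 5(1−q), giving q = 5/7.
Since the row player is indifferent in equilibrium, the row player's expected payoff equals the payoff from either row against (5/7, 2/7). Using a1: 2(5/7) = 10/7.

10/7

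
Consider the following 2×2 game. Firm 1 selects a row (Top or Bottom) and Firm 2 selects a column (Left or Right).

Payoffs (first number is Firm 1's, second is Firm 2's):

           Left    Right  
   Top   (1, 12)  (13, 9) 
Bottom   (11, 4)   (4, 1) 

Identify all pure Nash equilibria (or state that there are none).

(Bottom, Left)

(Top, Left): Firm 1 prefers Bottom (11 > 1) — not an equilibrium.
(Top, Right): Firm 2 prefers Left (12 > 9) — not an equilibrium.
(Bottom, Left): Firm 1 gets 11 ≥ 1 from Top, and Firm 2 gets 4 ≥ 1 from Right — Nash equilibrium.
(Bottom, Right): Firm 1 prefers Top (13 > 4); Firm 2 prefers Left (4 > 1) — not an equilibrium.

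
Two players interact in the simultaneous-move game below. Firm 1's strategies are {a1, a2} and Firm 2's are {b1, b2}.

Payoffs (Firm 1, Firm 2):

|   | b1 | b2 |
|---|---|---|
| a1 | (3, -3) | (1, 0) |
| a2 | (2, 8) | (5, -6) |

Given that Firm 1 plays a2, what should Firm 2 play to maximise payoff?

Against a2, Firm 2 earns 8 from b1 and -6 from b2.
So b1 is the best response.

b1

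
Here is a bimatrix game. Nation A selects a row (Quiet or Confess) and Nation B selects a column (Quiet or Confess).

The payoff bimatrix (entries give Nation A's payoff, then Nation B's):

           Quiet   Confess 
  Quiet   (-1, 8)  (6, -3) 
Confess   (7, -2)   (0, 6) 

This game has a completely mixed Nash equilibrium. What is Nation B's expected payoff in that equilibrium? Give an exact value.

First find p, the probability Nation A plays Quiet, from Nation B's indifference between Quiet and Confess: 8p − 2(1−p) = −3p + 6(1−p), giving p = 8/19.
Since Nation B is indifferent in equilibrium, Nation B's expected payoff equals the payoff from either column against (8/19, 11/19). Using Quiet: 8(8/19) − 2(11/19) = 42/19.

42/19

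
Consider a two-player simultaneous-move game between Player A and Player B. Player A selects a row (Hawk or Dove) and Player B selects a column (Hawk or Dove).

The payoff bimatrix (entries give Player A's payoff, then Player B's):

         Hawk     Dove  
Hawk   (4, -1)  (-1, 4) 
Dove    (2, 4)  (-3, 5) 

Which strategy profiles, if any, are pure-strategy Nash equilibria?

(Hawk, Hawk): Player B prefers Dove (4 > -1) — not an equilibrium.
(Hawk, Dove): Player A gets -1 ≥ -3 from Dove, and Player B gets 4 ≥ -1 from Hawk — Nash equilibrium.
(Dove, Hawk): Player A prefers Hawk (4 > 2); Player B prefers Dove (5 > 4) — not an equilibrium.
(Dove, Dove): Player A prefers Hawk (-1 > -3) — not an equilibrium.

(Hawk, Dove)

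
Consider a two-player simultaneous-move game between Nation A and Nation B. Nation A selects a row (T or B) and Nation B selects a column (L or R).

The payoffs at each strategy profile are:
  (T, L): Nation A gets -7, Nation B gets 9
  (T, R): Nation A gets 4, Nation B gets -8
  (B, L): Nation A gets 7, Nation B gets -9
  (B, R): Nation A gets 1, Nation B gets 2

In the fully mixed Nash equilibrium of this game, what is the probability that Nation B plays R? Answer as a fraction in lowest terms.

Let q be the probability that Nation B plays L. In a completely mixed equilibrium, Nation A must be indifferent between T and B.
Nation A's expected payoff from T is −7q + 4(1−q); from B it is 7q + (1−q).
Setting these equal: −11q + 4 = 6q + 1, so q = 3/17.
Therefore Nation B plays R with probability 1 − 3/17 = 14/17.

14/17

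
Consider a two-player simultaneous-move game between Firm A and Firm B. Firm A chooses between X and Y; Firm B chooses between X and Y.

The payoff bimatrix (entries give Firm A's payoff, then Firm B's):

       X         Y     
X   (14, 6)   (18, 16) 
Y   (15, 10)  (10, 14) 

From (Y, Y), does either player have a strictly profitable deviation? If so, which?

Firm A

Firm A at (Y, Y) earns 10; deviating to X yields 18 — a strict improvement.
Firm B earns 14; deviating to X yields 10 — not better.
Only Firm A has a strictly profitable deviation.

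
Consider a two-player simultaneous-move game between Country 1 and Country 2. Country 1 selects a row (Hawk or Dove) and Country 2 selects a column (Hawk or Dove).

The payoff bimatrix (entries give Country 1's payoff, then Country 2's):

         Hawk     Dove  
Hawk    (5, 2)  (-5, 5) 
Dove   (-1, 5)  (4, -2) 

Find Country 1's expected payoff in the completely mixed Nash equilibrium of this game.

1

First find q, the probability Country 2 plays Hawk, from Country 1's indifference between Hawk and Dove: 5q − 5(1−q) = −q + 4(1−q), giving q = 3/5.
Since Country 1 is indifferent in equilibrium, Country 1's expected payoff equals the payoff from either row against (3/5, 2/5). Using Hawk: 5(3/5) − 5(2/5) = 1.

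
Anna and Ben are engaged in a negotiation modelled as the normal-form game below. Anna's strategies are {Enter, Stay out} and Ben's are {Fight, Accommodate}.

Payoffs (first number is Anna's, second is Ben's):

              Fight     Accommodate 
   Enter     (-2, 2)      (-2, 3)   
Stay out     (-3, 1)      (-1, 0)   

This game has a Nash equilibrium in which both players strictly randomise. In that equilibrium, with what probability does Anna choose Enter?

1/2

Let p be the probability that Anna plays Enter. In a completely mixed equilibrium, Ben must be indifferent between Fight and Accommodate.
Ben's expected payoff from Fight is 2p + (1−p); from Accommodate it is 3p.
Setting these equal: p + 1 = 3p, so p = 1/2.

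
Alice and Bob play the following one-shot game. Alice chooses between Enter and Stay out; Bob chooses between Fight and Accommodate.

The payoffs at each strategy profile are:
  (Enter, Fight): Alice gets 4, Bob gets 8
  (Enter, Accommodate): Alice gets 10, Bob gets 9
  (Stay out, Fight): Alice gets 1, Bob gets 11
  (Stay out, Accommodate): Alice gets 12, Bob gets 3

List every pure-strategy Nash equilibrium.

(Enter, Fight): Bob prefers Accommodate (9 > 8) — not an equilibrium.
(Enter, Accommodate): Alice prefers Stay out (12 > 10) — not an equilibrium.
(Stay out, Fight): Alice prefers Enter (4 > 1) — not an equilibrium.
(Stay out, Accommodate): Bob prefers Fight (11 > 3) — not an equilibrium.

none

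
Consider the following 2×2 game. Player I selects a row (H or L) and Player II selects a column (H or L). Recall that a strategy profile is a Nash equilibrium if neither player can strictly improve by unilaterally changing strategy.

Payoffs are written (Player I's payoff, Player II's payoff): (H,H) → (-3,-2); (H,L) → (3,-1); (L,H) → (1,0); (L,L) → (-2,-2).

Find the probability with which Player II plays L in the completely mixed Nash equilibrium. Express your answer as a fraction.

4/9

Let q be the probability that Player II plays H. In a completely mixed equilibrium, Player I must be indifferent between H and L.
Player I's expected payoff from H is −3q + 3(1−q); from L it is q − 2(1−q).
Setting these equal: −6q + 3 = 3q − 2, so q = 5/9.
Therefore Player II plays L with probability 1 − 5/9 = 4/9.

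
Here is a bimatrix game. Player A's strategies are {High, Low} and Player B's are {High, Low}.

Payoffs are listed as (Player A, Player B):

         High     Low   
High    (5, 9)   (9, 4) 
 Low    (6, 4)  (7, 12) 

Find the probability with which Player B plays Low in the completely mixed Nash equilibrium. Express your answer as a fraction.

Let q be the probability that Player B plays High. In a completely mixed equilibrium, Player A must be indifferent between High and Low.
Player A's expected payoff from High is 5q + 9(1−q); from Low it is 6q + 7(1−q).
Setting these equal: −4q + 9 = −q + 7, so q = 2/3.
Therefore Player B plays Low with probability 1 − 2/3 = 1/3.

1/3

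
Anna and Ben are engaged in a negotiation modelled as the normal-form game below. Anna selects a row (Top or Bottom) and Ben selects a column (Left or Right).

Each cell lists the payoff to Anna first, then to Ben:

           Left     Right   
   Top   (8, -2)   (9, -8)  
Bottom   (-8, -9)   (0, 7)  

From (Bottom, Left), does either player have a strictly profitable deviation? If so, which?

Anna at (Bottom, Left) earns -8; deviating to Top yields 8 — a strict improvement.
Ben earns -9; deviating to Right yields 7 — a strict improvement.
Both Anna and Ben have strictly profitable deviations.

Both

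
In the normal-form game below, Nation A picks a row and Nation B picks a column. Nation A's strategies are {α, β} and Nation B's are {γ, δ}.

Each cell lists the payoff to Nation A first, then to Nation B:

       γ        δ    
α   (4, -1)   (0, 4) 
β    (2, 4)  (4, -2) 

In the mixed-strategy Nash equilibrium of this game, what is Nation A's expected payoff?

8/3

First find y, the probability Nation B plays γ, from Nation A's indifference between α and β: 4y = 2y + 4(1−y), giving y = 2/3.
Since Nation A is indifferent in equilibrium, Nation A's expected payoff equals the payoff from either row against (2/3, 1/3). Using α: 4(2/3) = 8/3.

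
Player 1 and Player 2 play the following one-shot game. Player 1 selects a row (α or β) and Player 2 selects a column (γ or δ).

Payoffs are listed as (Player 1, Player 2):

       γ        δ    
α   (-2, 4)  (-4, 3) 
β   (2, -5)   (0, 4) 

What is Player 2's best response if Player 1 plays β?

Against β, Player 2 earns -5 from γ and 4 from δ.
So δ is the best response.

δ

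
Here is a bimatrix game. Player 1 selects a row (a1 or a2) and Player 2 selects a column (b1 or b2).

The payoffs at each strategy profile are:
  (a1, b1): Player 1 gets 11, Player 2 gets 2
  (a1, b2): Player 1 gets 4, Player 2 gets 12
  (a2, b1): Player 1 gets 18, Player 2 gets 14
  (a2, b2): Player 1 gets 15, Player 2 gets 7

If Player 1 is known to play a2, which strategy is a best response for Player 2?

Against a2, Player 2 earns 14 from b1 and 7 from b2.
So b1 is the best response.

b1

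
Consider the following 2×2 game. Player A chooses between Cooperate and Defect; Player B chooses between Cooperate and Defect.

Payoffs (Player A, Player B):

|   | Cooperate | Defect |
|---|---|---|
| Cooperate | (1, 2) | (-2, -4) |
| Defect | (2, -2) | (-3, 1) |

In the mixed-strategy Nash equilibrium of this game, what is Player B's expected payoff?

First find x, the probability Player A plays Cooperate, from Player B's indifference between Cooperate and Defect: 2x − 2(1−x) = −4x + (1−x), giving x = 1/3.
Since Player B is indifferent in equilibrium, Player B's expected payoff equals the payoff from either column against (1/3, 2/3). Using Cooperate: 2(1/3) − 2(2/3) = -2/3.

-2/3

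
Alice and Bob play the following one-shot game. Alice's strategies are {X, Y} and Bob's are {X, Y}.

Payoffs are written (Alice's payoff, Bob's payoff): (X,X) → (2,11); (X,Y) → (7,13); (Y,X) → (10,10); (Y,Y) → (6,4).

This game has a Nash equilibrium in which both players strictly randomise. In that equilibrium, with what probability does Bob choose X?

Let y be the probability that Bob plays X. In a completely mixed equilibrium, Alice must be indifferent between X and Y.
Alice's expected payoff from X is 2y + 7(1−y); from Y it is 10y + 6(1−y).
Setting these equal: −5y + 7 = 4y + 6, so y = 1/9.

1/9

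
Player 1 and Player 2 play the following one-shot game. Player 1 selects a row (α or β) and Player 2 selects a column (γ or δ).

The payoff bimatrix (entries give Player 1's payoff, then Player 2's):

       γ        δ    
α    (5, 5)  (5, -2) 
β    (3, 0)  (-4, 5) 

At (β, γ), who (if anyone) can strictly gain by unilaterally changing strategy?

Both

Player 1 at (β, γ) earns 3; deviating to α yields 5 — a strict improvement.
Player 2 earns 0; deviating to δ yields 5 — a strict improvement.
Both Player 1 and Player 2 have strictly profitable deviations.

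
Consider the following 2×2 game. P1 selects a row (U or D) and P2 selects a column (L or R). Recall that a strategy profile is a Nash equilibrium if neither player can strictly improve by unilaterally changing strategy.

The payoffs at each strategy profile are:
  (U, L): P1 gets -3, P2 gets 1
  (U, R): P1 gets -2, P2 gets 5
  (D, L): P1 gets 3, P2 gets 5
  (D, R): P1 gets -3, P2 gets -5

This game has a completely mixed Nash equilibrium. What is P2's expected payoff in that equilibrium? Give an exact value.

First find p, the probability P1 plays U, from P2's indifference between L and R: p + 5(1−p) = 5p − 5(1−p), giving p = 5/7.
Since P2 is indifferent in equilibrium, P2's expected payoff equals the payoff from either column against (5/7, 2/7). Using L: (5/7) + 5(2/7) = 15/7.

15/7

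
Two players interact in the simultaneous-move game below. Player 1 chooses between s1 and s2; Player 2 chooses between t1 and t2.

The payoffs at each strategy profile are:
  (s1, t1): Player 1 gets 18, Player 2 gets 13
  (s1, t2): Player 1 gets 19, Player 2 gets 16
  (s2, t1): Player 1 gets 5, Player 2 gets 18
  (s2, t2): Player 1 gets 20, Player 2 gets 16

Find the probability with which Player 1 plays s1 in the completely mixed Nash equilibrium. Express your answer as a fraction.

Let x be the probability that Player 1 plays s1. In a completely mixed equilibrium, Player 2 must be indifferent between t1 and t2.
Player 2's expected payoff from t1 is 13x + 18(1−x); from t2 it is 16x + 16(1−x).
Setting these equal: −5x + 18 = 16, so x = 2/5.

2/5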